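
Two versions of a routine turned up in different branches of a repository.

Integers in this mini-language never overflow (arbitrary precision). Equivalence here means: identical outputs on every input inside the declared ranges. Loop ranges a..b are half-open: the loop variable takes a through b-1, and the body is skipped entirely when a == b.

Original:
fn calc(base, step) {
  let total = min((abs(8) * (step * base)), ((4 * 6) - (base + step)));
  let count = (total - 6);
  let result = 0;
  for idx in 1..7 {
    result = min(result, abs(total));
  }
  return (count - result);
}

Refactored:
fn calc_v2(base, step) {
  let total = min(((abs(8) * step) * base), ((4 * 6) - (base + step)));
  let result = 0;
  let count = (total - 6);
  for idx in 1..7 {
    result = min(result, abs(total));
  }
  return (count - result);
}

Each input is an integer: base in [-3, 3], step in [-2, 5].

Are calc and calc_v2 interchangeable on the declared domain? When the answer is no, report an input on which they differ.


The two versions differ — the changes include same computation, different form.
Tracing base=-1, step=3: calc: total becomes -24; next count becomes -30; next result becomes 0; next at idx=1:; next result becomes 0; next at idx=2:; next result becomes 0; next at idx=3:; next result becomes 0; next at idx=4:; next result becomes 0; next at idx=5:; next result becomes 0; next at idx=6:; next result becomes 0; next final value -30 | calc_v2: total becomes -24; next result becomes 0; next count becomes -30; next at idx=1:; next result becomes 0; next at idx=2:; next result becomes 0; next at idx=3:; next result becomes 0; next at idx=4:; next result becomes 0; next at idx=5:; next result becomes 0; next at idx=6:; next result becomes 0; next final value -30 — matching result -30.
An exhaustive pass over the 56 declared inputs shows identical outputs.
verdict: equivalent


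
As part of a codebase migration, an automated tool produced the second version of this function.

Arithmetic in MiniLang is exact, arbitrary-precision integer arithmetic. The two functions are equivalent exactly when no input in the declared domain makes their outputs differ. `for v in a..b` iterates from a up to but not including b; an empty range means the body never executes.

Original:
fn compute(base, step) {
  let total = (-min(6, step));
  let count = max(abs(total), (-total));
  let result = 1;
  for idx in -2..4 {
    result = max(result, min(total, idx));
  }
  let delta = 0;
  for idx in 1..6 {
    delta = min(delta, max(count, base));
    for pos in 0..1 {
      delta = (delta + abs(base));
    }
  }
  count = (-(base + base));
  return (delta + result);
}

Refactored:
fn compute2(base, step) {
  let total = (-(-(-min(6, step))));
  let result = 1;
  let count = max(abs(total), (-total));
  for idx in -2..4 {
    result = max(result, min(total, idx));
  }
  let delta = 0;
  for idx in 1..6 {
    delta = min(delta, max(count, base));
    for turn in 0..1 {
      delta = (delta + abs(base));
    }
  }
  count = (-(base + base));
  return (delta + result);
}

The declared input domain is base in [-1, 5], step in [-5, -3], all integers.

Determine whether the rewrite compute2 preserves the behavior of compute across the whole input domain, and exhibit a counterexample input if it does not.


Although local variable names differ, 21/21 inputs agree.
verdict: equivalent


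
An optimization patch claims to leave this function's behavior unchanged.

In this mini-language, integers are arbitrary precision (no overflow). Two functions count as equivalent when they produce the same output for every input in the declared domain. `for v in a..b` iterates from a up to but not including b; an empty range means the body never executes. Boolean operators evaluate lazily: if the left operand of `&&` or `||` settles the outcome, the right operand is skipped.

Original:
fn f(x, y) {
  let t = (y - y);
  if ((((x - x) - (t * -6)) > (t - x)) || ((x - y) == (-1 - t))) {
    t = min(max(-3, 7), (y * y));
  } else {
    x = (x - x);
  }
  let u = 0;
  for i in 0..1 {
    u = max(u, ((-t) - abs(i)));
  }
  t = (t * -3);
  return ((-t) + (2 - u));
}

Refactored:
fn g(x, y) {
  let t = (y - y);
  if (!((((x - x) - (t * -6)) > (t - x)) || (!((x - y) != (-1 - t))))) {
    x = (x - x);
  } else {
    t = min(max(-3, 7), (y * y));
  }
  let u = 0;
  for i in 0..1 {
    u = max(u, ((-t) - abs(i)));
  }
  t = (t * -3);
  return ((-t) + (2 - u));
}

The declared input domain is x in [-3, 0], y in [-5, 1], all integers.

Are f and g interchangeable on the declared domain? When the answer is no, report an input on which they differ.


Differences: boolean connective usage differs; and comparison usage differs — yet all 28 inputs agree.
verdict: equivalent


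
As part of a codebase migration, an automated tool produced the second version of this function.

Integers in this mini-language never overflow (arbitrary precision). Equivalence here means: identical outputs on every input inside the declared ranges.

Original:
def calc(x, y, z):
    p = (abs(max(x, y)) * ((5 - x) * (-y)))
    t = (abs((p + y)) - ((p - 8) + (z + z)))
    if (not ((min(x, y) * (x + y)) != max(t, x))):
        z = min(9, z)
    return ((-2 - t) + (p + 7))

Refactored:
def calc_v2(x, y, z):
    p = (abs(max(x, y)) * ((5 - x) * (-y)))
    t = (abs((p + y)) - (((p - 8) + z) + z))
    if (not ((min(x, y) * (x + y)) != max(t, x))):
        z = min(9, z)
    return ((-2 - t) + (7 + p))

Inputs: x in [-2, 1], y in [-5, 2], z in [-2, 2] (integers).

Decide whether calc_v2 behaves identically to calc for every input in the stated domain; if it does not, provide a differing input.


Changes here: same computation, different form; the full 160-point sweep finds no disagreement.
verdict: equivalent


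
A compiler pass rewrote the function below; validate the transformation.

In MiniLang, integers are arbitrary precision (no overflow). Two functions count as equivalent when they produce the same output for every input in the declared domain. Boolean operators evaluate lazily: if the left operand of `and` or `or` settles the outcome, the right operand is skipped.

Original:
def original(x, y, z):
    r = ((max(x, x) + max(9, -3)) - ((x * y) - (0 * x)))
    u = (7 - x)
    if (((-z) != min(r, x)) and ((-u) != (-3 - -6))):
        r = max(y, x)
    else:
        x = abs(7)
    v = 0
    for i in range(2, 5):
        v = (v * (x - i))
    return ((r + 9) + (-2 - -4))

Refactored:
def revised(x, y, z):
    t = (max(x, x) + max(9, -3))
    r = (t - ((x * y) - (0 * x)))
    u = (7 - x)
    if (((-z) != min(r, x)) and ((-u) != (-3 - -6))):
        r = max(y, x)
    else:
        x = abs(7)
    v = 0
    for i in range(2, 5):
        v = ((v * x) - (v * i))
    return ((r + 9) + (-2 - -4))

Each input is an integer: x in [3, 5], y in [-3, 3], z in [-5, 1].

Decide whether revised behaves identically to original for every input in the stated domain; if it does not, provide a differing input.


Equivalent — the differences include statement counts differ; arithmetic usage differs; local variable names differ, yet no declared input distinguishes the two.
Spot check at x=4, y=2, z=-1 — original: r=5, then u=3, then (((-z) != min(r, x)) and ((-u) != (-3 - -6))) is true, then r=4, then v=0, then (i=2), then v=0, then (i=3), then v=0, then (i=4), then v=0, then returns 15. revised: t=13, then r=5, then u=3, then (((-z) != min(r, x)) and ((-u) != (-3 - -6))) is true, then r=4, then v=0, then (i=2), then v=0, then (i=3), then v=0, then (i=4), then v=0, then returns 15. Both give 15.
Every one of the 147 inputs gives matching results.
verdict: equivalent


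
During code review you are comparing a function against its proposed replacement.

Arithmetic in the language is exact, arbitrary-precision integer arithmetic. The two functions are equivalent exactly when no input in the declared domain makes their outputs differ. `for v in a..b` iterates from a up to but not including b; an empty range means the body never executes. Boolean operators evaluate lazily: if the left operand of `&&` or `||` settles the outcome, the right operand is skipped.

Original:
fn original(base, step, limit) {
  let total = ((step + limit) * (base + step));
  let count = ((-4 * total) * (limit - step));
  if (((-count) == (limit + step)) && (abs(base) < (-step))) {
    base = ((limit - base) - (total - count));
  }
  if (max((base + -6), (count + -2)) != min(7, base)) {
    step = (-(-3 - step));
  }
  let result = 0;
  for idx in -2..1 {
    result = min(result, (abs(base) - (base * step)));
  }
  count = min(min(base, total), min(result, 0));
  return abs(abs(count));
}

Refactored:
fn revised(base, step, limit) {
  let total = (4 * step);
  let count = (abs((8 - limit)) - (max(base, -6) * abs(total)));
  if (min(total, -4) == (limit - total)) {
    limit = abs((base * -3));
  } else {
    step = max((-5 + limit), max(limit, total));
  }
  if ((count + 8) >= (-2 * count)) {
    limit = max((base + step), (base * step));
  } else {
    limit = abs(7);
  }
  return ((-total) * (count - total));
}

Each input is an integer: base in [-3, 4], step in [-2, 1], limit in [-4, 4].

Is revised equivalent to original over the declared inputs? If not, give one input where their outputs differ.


Not equivalent: base=-3, step=-2, limit=-4 separates them (3 vs 352).
original: total := 30 | count := 240 | (((-count) == (limit + step)) && (abs(base) < (-step))): false | (max((base + -6), (count + -2)) != min(7, base)): true | step := 1 | result := 0 | iter idx=-2: | result := 0 | iter idx=-1: | result := 0 | iter idx=0: | result := 0 | count := -3 | result 3
revised: total := -8 | count := 36 | (min(total, -4) == (limit - total)): false | step := -4 | ((count + 8) >= (-2 * count)): true | limit := 12 | result 352
verdict: not equivalent; witness: base=-3, step=-2, limit=-4


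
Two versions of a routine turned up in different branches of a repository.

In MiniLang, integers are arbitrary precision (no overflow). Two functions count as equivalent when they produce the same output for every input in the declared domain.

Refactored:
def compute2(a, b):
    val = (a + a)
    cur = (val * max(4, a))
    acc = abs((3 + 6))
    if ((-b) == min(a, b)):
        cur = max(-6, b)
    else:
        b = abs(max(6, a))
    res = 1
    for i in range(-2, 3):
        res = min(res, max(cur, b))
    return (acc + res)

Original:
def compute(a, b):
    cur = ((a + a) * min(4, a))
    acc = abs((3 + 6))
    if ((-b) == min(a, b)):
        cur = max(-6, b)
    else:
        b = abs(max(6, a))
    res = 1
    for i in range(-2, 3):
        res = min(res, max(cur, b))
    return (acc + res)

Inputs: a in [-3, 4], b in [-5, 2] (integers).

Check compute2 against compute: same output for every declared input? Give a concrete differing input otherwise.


Although `min(4, a)` became `max(4, a)`, no input in the stated domain can expose it; all 64 inputs agree.
verdict: equivalent


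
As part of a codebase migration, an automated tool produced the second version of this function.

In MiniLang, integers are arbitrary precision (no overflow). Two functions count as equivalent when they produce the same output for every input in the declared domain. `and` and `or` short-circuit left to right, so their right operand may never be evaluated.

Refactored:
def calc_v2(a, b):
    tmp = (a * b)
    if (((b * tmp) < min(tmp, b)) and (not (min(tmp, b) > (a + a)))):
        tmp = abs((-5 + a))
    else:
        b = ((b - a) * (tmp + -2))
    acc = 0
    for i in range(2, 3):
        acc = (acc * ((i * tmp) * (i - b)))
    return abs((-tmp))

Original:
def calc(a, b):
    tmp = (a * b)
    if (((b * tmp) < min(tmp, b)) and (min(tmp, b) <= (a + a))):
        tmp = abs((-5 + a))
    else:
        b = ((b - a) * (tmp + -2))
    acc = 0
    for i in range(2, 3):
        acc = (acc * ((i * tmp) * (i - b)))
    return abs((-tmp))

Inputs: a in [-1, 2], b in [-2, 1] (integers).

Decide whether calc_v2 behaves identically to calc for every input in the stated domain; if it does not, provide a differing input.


Differences: comparison usage differs; also boolean connective usage differs — yet all 16 inputs agree.
verdict: equivalent


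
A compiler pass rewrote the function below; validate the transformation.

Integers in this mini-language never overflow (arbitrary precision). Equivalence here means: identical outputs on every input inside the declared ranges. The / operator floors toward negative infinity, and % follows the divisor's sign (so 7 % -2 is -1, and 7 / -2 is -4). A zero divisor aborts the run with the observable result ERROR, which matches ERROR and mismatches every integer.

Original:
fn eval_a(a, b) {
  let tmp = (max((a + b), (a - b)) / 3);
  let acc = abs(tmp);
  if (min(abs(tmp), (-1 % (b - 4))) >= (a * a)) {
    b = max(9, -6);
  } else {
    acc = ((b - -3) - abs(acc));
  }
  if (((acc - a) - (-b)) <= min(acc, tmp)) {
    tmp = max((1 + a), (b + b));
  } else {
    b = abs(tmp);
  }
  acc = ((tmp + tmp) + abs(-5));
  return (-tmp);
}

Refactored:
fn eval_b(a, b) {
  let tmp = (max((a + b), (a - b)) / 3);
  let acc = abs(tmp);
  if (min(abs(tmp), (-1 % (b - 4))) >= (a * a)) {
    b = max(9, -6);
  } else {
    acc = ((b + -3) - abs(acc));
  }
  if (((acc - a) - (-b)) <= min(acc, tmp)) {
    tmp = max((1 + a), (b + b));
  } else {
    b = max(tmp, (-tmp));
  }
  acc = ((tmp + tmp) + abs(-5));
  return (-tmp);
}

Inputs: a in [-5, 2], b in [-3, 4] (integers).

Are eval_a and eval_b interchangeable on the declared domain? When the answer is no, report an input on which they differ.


Run the pair on a=-2, b=-2.
eval_a: tmp=0, then acc=0, then (min(abs(tmp), (-1 % (b - 4))) >= (a * a)) is false, then acc=1, then (((acc - a) - (-b)) <= min(acc, tmp)) is false, then b=0, then acc=5, then returns 0
eval_b: tmp=0, then acc=0, then (min(abs(tmp), (-1 % (b - 4))) >= (a * a)) is false, then acc=-5, then (((acc - a) - (-b)) <= min(acc, tmp)) is true, then tmp=-1, then acc=3, then returns 1
0 against 1: the behavior changed.
verdict: not equivalent; witness: a=-2, b=-2


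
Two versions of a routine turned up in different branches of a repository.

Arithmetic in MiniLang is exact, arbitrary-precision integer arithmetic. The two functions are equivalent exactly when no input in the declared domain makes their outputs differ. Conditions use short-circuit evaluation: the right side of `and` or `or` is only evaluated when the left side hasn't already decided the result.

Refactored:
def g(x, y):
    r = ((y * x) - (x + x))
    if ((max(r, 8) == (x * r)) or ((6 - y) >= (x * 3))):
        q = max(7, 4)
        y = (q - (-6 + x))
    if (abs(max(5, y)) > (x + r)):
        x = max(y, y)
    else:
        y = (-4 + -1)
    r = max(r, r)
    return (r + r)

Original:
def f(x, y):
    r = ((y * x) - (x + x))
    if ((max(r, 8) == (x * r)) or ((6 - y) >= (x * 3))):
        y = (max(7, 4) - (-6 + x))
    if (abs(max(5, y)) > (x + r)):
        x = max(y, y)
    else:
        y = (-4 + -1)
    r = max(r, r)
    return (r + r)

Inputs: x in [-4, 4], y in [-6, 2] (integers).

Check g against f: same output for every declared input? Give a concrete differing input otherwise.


Side by side, the visible changes include: local variable names differ; and statement counts differ.
Spot check at x=-1, y=-3 — f: r becomes 5; next ((max(r, 8) == (x * r)) or ((6 - y) >= (x * 3))) evaluates to true; next y becomes 14; next (abs(max(5, y)) > (x + r)) evaluates to true; next x becomes 14; next r becomes 5; next final value 10. g: r becomes 5; next ((max(r, 8) == (x * r)) or ((6 - y) >= (x * 3))) evaluates to true; next q becomes 7; next y becomes 14; next (abs(max(5, y)) > (x + r)) evaluates to true; next x becomes 14; next r becomes 5; next final value 10. Both give 10.
An exhaustive pass over the 81 declared inputs shows identical outputs.
verdict: equivalent


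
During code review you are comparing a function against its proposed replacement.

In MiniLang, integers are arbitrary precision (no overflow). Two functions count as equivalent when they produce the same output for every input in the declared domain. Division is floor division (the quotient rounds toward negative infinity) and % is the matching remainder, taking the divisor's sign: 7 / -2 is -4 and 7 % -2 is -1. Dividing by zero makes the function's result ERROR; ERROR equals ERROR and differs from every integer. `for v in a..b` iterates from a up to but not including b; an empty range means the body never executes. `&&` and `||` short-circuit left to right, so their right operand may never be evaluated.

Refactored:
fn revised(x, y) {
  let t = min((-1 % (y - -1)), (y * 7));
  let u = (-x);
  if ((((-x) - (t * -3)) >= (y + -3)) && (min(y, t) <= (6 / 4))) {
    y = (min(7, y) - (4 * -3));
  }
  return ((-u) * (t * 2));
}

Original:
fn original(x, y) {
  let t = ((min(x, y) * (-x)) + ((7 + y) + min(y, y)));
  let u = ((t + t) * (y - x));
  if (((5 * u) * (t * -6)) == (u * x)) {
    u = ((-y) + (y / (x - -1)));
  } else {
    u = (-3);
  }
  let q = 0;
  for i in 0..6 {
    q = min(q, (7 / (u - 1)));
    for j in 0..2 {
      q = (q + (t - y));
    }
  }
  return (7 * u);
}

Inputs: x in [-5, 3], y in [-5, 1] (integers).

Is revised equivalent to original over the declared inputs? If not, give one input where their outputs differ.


There is a counterexample at x=-5, y=-5: 42 on one side, 350 on the other.
original: t := -28 | u := 0 | (((5 * u) * (t * -6)) == (u * x)): true | u := 6 | q := 0 | iter i=0: | q := 0 | iter j=0: | q := -23 | iter j=1: | q := -46 | iter i=1: | q := -46 | iter j=0: | q := -69 | iter j=1: | q := -92 | iter i=2: | q := -92 | iter j=0: | q := -115 | iter j=1: | q := -138 | iter i=3: | q := -138 | iter j=0: | q := -161 | iter j=1: | q := -184 | iter i=4: | q := -184 | iter j=0: | q := -207 | iter j=1: | q := -230 | iter i=5: | q := -230 | iter j=0: | q := -253 | iter j=1: | q := -276 | result 42
revised: t := -35 | u := 5 | ((((-x) - (t * -3)) >= (y + -3)) && (min(y, t) <= (6 / 4))): false | result 350
verdict: not equivalent; witness: x=-5, y=-5


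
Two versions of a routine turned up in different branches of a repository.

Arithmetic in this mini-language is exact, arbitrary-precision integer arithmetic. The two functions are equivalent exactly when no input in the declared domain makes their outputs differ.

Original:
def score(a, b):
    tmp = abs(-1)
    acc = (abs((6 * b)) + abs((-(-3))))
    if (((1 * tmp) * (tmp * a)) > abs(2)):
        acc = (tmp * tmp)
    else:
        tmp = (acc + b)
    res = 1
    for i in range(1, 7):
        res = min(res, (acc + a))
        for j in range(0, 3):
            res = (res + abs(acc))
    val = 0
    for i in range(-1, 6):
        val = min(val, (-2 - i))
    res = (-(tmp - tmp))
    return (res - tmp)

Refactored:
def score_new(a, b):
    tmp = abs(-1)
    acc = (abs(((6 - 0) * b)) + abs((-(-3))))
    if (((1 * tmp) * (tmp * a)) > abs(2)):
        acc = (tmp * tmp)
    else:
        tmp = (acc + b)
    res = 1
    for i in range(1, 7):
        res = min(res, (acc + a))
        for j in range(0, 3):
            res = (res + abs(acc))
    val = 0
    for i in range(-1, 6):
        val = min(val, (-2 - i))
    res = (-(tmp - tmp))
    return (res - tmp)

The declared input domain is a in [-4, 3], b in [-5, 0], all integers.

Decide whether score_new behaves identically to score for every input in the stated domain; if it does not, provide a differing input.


Reading the diff, among the changes: arithmetic usage differs, constant usage differs.
One worked example (a=-3, b=-3) — score: tmp=1, then acc=21, then (((1 * tmp) * (tmp * a)) > abs(2)) is false, then tmp=18, then res=1, then (i=1), then res=1, then (j=0), then res=22, then (j=1), then res=43, then (j=2), then res=64, then (i=2), then res=18, then (j=0), then res=39, then (j=1), then res=60, then (j=2), then res=81, then (i=3), then res=18, then (j=0), then res=39, then (j=1), then res=60, then (j=2), then res=81, then (i=4), then res=18, then (j=0), then res=39, then (j=1), then res=60, then (j=2), then res=81, then (i=5), then res=18, then (j=0), then res=39, then (j=1), then res=60, then (j=2), then res=81, then (i=6), then res=18, then (j=0), then res=39, then (j=1), then res=60, then (j=2), then res=81, then val=0, then (i=-1), then val=-1, then (i=0), then val=-2, then (i=1), then val=-3, then (i=2), then val=-4, then (i=3), then val=-5, then (i=4), then val=-6, then (i=5), then val=-7, then res=0, then returns -18; score_new: tmp=1, then acc=21, then (((1 * tmp) * (tmp * a)) > abs(2)) is false, then tmp=18, then res=1, then (i=1), then res=1, then (j=0), then res=22, then (j=1), then res=43, then (j=2), then res=64, then (i=2), then res=18, then (j=0), then res=39, then (j=1), then res=60, then (j=2), then res=81, then (i=3), then res=18, then (j=0), then res=39, then (j=1), then res=60, then (j=2), then res=81, then (i=4), then res=18, then (j=0), then res=39, then (j=1), then res=60, then (j=2), then res=81, then (i=5), then res=18, then (j=0), then res=39, then (j=1), then res=60, then (j=2), then res=81, then (i=6), then res=18, then (j=0), then res=39, then (j=1), then res=60, then (j=2), then res=81, then val=0, then (i=-1), then val=-1, then (i=0), then val=-2, then (i=1), then val=-3, then (i=2), then val=-4, then (i=3), then val=-5, then (i=4), then val=-6, then (i=5), then val=-7, then res=0, then returns -18; agreement on -18.
Checked all 48 inputs in the declared domain: the outputs agree on every one.
verdict: equivalent


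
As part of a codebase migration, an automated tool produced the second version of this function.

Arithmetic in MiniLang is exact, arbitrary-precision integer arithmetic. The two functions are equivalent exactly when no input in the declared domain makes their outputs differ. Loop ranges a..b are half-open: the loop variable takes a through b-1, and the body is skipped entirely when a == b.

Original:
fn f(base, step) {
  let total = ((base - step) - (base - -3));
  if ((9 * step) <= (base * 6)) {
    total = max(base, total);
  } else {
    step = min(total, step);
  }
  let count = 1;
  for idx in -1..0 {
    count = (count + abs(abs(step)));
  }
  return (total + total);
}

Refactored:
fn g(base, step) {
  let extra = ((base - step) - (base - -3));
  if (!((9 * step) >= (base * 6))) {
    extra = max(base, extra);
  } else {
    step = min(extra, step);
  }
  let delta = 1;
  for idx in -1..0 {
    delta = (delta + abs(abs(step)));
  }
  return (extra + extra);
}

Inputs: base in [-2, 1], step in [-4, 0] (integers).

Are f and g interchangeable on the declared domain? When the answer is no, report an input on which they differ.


There is a counterexample at base=0, step=0: 0 on one side, -6 on the other.
f: total := -3 | ((9 * step) <= (base * 6)): true | total := 0 | count := 1 | iter idx=-1: | count := 1 | result 0
g: extra := -3 | (!((9 * step) >= (base * 6))): false | step := -3 | delta := 1 | iter idx=-1: | delta := 4 | result -6
verdict: not equivalent; witness: base=0, step=0


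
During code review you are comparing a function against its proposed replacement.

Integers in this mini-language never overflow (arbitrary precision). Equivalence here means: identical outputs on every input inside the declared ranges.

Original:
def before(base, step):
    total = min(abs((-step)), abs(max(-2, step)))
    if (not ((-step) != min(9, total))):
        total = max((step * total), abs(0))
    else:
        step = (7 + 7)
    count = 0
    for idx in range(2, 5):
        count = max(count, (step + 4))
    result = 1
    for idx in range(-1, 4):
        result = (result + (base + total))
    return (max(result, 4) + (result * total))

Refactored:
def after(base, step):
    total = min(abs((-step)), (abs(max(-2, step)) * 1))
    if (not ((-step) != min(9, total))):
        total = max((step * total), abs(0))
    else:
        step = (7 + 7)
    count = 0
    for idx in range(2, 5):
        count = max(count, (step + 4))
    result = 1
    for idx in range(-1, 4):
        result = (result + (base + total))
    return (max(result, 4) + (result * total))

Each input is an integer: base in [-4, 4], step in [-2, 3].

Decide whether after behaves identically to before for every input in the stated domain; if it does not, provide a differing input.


This is a faithful refactor — constant usage differs; arithmetic usage differs, but the computed results match everywhere.
As a probe, take base=3, step=0: before runs total becomes 0; next (not ((-step) != min(9, total))) evaluates to true; next total becomes 0; next count becomes 0; next at idx=2:; next count becomes 4; next at idx=3:; next count becomes 4; next at idx=4:; next count becomes 4; next result becomes 1; next at idx=-1:; next result becomes 4; next at idx=0:; next result becomes 7; next at idx=1:; next result becomes 10; next at idx=2:; next result becomes 13; next at idx=3:; next result becomes 16; next final value 16; after runs total becomes 0; next (not ((-step) != min(9, total))) evaluates to true; next total becomes 0; next count becomes 0; next at idx=2:; next count becomes 4; next at idx=3:; next count becomes 4; next at idx=4:; next count becomes 4; next result becomes 1; next at idx=-1:; next result becomes 4; next at idx=0:; next result becomes 7; next at idx=1:; next result becomes 10; next at idx=2:; next result becomes 13; next at idx=3:; next result becomes 16; next final value 16; both end at 16.
An exhaustive pass over the 54 declared inputs shows identical outputs.
verdict: equivalent


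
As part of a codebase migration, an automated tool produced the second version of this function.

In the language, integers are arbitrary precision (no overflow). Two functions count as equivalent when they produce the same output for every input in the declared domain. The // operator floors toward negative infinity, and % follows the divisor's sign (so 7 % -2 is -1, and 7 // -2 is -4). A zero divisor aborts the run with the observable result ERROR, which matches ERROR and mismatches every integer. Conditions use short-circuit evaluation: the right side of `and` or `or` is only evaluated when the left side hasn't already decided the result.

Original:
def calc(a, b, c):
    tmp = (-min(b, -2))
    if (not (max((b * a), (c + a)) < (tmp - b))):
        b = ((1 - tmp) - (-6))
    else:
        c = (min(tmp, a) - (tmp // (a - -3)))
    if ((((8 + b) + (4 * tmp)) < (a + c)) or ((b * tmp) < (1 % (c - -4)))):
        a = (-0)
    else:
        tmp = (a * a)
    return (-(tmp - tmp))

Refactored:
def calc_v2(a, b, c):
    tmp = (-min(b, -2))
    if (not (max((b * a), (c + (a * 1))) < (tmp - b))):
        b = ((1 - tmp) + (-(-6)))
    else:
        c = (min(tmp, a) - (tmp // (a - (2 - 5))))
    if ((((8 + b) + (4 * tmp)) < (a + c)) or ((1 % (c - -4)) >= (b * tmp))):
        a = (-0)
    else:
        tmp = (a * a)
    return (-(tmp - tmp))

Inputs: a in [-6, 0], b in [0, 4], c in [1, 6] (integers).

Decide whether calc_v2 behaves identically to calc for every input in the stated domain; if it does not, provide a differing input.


There is a behavioral-looking edit here, yet the outcome never shifts on this domain.
As a probe, take a=-5, b=2, c=6: calc runs tmp := 2 | (not (max((b * a), (c + a)) < (tmp - b))): true | b := 5 | ((((8 + b) + (4 * tmp)) < (a + c)) or ((b * tmp) < (1 % (c - -4)))): false | tmp := 25 | result 0; calc_v2 runs tmp := 2 | (not (max((b * a), (c + (a * 1))) < (tmp - b))): true | b := 5 | ((((8 + b) + (4 * tmp)) < (a + c)) or ((1 % (c - -4)) >= (b * tmp))): false | tmp := 25 | result 0; both end at 0.
Checked all 210 inputs in the declared domain: the outputs agree on every one.
verdict: equivalent


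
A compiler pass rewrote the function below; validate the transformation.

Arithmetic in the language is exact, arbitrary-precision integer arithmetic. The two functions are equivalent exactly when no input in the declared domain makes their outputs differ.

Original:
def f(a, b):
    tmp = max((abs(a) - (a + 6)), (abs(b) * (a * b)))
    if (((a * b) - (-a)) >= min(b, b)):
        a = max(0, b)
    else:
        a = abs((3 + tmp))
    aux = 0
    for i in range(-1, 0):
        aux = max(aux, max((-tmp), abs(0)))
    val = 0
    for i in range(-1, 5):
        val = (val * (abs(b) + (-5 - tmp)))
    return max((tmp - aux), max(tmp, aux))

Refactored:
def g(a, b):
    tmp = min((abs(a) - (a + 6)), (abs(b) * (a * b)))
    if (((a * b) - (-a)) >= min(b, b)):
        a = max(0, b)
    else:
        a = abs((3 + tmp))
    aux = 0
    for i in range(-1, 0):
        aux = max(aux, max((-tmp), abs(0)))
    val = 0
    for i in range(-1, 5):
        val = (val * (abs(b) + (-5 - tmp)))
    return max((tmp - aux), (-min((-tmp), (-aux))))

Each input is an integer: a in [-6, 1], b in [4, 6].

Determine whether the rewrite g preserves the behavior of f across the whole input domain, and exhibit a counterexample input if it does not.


Not equivalent: a=-6, b=4 separates them (6 vs 96).
f: tmp := 6 | (((a * b) - (-a)) >= min(b, b)): false | a := 9 | aux := 0 | iter i=-1: | aux := 0 | val := 0 | iter i=-1: | val := 0 | iter i=0: | val := 0 | iter i=1: | val := 0 | iter i=2: | val := 0 | iter i=3: | val := 0 | iter i=4: | val := 0 | result 6
g: tmp := -96 | (((a * b) - (-a)) >= min(b, b)): false | a := 93 | aux := 0 | iter i=-1: | aux := 96 | val := 0 | iter i=-1: | val := 0 | iter i=0: | val := 0 | iter i=1: | val := 0 | iter i=2: | val := 0 | iter i=3: | val := 0 | iter i=4: | val := 0 | result 96
verdict: not equivalent; witness: a=-6, b=4


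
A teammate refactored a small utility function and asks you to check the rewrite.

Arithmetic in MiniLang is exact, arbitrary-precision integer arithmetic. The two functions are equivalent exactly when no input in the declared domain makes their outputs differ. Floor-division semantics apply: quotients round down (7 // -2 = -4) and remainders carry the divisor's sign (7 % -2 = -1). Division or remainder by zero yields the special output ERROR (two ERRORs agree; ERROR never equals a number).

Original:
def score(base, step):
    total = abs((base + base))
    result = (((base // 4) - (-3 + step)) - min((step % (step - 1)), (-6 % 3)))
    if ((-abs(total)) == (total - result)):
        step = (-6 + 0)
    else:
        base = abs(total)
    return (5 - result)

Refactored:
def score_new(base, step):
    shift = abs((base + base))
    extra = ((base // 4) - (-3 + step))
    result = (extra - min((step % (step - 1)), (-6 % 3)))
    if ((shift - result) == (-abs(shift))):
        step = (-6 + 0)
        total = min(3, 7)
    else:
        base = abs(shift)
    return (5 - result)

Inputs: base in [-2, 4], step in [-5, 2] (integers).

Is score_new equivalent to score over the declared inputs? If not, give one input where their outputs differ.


Equivalent — the differences include constant usage differs; and local variable names differ; and statement counts differ; and min/max/abs usage differs, yet no declared input distinguishes the two.
Spot check at base=0, step=0 — score: total becomes 0; next result becomes 3; next ((-abs(total)) == (total - result)) evaluates to false; next base becomes 0; next final value 2. score_new: shift becomes 0; next extra becomes 3; next result becomes 3; next ((shift - result) == (-abs(shift))) evaluates to false; next base becomes 0; next final value 2. Both give 2.
Sweeping the whole domain (56 inputs) finds no disagreement.
verdict: equivalent


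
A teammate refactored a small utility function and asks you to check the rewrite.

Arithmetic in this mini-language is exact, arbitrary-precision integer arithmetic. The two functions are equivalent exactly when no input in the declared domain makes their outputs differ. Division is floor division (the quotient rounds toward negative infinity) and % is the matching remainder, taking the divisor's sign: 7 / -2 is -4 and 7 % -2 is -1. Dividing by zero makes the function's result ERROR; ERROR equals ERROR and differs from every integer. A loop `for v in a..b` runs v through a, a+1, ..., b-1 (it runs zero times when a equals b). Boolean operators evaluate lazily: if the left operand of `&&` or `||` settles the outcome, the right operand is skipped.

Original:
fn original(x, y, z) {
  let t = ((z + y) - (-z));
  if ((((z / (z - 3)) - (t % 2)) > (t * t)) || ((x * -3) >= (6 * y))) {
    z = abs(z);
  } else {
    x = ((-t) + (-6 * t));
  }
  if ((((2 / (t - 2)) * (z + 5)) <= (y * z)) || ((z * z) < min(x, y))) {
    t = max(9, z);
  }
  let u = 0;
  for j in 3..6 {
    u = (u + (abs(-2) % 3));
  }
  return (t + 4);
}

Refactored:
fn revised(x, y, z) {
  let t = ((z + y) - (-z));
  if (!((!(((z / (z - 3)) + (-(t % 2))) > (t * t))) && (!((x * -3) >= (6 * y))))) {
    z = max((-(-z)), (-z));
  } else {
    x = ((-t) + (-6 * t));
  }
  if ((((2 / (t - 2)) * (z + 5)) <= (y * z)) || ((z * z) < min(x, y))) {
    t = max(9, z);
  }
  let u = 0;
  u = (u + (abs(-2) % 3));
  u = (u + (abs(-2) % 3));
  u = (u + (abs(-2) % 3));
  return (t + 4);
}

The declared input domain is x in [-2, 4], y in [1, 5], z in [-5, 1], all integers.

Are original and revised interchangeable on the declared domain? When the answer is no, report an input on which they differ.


The two are interchangeable: boolean connective usage differs; and local variable names differ; and arithmetic usage differs; and loop structure differs; and constant usage differs; and min/max/abs usage differs; and statement counts differ, and every declared input agrees.
One worked example (x=1, y=4, z=-4) — original: t becomes -4; next ((((z / (z - 3)) - (t % 2)) > (t * t)) || ((x * -3) >= (6 * y))) evaluates to false; next x becomes 28; next ((((2 / (t - 2)) * (z + 5)) <= (y * z)) || ((z * z) < min(x, y))) evaluates to false; next u becomes 0; next at j=3:; next u becomes 2; next at j=4:; next u becomes 4; next at j=5:; next u becomes 6; next final value 0; revised: t becomes -4; next (!((!(((z / (z - 3)) + (-(t % 2))) > (t * t))) && (!((x * -3) >= (6 * y))))) evaluates to false; next x becomes 28; next ((((2 / (t - 2)) * (z + 5)) <= (y * z)) || ((z * z) < min(x, y))) evaluates to false; next u becomes 0; next u becomes 2; next u becomes 4; next u becomes 6; next final value 0; agreement on 0.
An exhaustive pass over the 245 declared inputs shows identical outputs.
verdict: equivalent


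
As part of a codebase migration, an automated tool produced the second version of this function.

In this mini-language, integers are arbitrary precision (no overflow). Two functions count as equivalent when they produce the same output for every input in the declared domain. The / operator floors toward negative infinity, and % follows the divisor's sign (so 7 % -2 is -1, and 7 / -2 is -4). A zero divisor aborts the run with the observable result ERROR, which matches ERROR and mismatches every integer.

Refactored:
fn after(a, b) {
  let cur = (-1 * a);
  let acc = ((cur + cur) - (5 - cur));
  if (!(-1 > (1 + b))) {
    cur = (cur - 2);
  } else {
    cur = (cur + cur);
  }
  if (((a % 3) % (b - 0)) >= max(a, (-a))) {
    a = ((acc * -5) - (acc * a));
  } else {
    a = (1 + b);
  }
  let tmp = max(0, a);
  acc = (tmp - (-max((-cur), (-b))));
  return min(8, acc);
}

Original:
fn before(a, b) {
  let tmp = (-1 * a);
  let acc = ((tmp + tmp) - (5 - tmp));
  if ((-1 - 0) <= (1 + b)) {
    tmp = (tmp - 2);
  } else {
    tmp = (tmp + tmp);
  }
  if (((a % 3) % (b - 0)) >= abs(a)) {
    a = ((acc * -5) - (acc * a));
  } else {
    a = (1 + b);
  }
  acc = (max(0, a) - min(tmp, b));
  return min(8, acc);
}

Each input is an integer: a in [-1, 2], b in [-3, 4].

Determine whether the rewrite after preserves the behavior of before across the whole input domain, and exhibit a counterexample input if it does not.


Changes here: min/max/abs usage differs, plus statement counts differ, plus local variable names differ, plus boolean connective usage differs, plus arithmetic usage differs, plus comparison usage differs, plus constant usage differs; the full 32-point sweep finds no disagreement.
verdict: equivalent


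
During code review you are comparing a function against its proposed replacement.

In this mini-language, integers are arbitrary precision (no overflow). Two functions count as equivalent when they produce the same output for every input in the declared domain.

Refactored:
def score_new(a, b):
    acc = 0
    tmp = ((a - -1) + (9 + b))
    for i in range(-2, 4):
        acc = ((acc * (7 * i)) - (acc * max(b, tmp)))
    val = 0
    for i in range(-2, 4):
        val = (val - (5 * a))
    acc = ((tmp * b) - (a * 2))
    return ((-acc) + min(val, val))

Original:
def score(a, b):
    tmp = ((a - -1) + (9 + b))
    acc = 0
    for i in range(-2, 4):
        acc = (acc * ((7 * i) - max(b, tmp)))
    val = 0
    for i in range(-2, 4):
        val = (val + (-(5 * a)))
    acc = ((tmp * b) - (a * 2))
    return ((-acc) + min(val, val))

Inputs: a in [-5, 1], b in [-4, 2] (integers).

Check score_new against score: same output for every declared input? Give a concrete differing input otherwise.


Behavior is preserved: although arithmetic usage differs, the outputs never diverge.
Spot check at a=-4, b=-2 — score: tmp = 4; acc = 0; [i=-2]; acc = 0; [i=-1]; acc = 0; [i=0]; acc = 0; [i=1]; acc = 0; [i=2]; acc = 0; [i=3]; acc = 0; val = 0; [i=-2]; val = 20; [i=-1]; val = 40; [i=0]; val = 60; [i=1]; val = 80; [i=2]; val = 100; [i=3]; val = 120; acc = 0; return 120. score_new: acc = 0; tmp = 4; [i=-2]; acc = 0; [i=-1]; acc = 0; [i=0]; acc = 0; [i=1]; acc = 0; [i=2]; acc = 0; [i=3]; acc = 0; val = 0; [i=-2]; val = 20; [i=-1]; val = 40; [i=0]; val = 60; [i=1]; val = 80; [i=2]; val = 100; [i=3]; val = 120; acc = 0; return 120. Both give 120.
Across all 49 domain points the two functions coincide.
verdict: equivalent


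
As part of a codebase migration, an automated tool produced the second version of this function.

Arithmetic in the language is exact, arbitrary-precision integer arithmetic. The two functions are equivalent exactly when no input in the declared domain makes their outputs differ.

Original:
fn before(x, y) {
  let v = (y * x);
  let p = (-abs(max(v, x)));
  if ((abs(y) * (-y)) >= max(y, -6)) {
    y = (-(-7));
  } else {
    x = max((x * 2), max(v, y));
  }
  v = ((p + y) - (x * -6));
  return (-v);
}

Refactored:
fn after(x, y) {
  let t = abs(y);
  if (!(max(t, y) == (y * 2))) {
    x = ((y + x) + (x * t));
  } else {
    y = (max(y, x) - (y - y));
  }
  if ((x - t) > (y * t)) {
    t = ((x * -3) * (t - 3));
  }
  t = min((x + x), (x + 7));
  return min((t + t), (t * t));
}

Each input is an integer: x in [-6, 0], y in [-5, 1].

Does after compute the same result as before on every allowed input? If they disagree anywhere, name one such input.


Take x=-6, y=-5.
before: v = 30; p = -30; ((abs(y) * (-y)) >= max(y, -6)) -> true; y = 7; v = -59; return 59
after: t = 5; (!(max(t, y) == (y * 2))) -> true; x = -41; ((x - t) > (y * t)) -> false; t = -82; return -164
59 != -164, so the rewrite changes behavior.
verdict: not equivalent; witness: x=-6, y=-5


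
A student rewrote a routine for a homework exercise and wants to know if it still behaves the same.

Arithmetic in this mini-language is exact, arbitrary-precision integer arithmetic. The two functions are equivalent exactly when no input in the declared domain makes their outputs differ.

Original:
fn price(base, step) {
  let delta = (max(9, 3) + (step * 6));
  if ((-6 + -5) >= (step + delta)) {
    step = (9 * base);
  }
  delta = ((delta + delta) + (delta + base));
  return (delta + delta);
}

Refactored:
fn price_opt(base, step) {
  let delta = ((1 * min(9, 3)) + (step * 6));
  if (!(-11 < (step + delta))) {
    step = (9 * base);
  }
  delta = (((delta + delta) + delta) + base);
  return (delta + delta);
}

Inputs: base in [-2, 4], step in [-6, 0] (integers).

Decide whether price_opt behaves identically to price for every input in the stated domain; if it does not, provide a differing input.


At base=-2, step=-6: price gives -166, price_opt gives -202.
verdict: not equivalent; witness: base=-2, step=-6


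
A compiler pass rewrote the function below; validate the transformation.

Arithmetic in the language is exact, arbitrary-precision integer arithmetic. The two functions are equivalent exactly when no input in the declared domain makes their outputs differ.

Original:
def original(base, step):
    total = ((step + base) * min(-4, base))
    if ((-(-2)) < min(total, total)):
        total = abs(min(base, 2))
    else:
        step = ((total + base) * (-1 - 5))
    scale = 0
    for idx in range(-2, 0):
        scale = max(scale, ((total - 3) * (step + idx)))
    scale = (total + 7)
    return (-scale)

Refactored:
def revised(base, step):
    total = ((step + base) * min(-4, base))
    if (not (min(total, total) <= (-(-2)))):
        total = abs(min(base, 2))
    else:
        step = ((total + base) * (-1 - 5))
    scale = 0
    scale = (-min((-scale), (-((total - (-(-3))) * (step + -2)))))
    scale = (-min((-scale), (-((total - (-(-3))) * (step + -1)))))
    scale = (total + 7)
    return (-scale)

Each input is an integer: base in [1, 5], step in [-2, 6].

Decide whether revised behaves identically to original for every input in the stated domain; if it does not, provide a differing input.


Although constant usage differs, and comparison usage differs, and boolean connective usage differs, and min/max/abs usage differs, and loop structure differs, and local variable names differ, and arithmetic usage differs, 45/45 inputs agree.
verdict: equivalent
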